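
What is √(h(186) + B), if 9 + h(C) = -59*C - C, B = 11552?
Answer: √383 ≈ 19.570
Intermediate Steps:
h(C) = -9 - 60*C (h(C) = -9 + (-59*C - C) = -9 - 60*C)
√(h(186) + B) = √((-9 - 60*186) + 11552) = √((-9 - 11160) + 11552) = √(-11169 + 11552) = √383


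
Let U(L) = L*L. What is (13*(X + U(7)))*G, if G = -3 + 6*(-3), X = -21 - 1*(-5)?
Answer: -9009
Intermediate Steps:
X = -16 (X = -21 + 5 = -16)
U(L) = L²
G = -21 (G = -3 - 18 = -21)
(13*(X + U(7)))*G = (13*(-16 + 7²))*(-21) = (13*(-16 + 49))*(-21) = (13*33)*(-21) = 429*(-21) = -9009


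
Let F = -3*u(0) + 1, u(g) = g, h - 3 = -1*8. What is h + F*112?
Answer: 107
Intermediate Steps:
h = -5 (h = 3 - 1*8 = 3 - 8 = -5)
F = 1 (F = -3*0 + 1 = 0 + 1 = 1)
h + F*112 = -5 + 1*112 = -5 + 112 = 107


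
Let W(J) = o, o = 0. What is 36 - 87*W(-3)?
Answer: 36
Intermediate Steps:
W(J) = 0
36 - 87*W(-3) = 36 - 87*0 = 36 + 0 = 36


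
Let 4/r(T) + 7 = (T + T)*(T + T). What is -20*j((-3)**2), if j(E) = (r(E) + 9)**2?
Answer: -163248980/100489 ≈ -1624.5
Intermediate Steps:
r(T) = 4/(-7 + 4*T**2) (r(T) = 4/(-7 + (T + T)*(T + T)) = 4/(-7 + (2*T)*(2*T)) = 4/(-7 + 4*T**2))
j(E) = (9 + 4/(-7 + 4*E**2))**2 (j(E) = (4/(-7 + 4*E**2) + 9)**2 = (9 + 4/(-7 + 4*E**2))**2)
-20*j((-3)**2) = -20*(-59 + 36*((-3)**2)**2)**2/(-7 + 4*((-3)**2)**2)**2 = -20*(-59 + 36*9**2)**2/(-7 + 4*9**2)**2 = -20*(-59 + 36*81)**2/(-7 + 4*81)**2 = -20*(-59 + 2916)**2/(-7 + 324)**2 = -20*2857**2/317**2 = -163248980/100489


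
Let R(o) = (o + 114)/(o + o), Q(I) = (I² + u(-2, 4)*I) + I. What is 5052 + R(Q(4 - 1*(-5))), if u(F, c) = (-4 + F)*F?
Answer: 166742/33 ≈ 5052.8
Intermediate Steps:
u(F, c) = F*(-4 + F)
Q(I) = I² + 13*I (Q(I) = (I² + (-2*(-4 - 2))*I) + I = (I² + (-2*(-6))*I) + I = (I² + 12*I) + I = I² + 13*I)
R(o) = (114 + o)/(2*o) (R(o) = (114 + o)/((2*o)) = (114 + o)*(1/(2*o)) = (114 + o)/(2*o))
5052 + R(Q(4 - 1*(-5))) = 5052 + (114 + (4 - 1*(-5))*(13 + (4 - 1*(-5))))/(2*(((4 - 1*(-5))*(13 + (4 - 1*(-5)))))) = 5052 + (114 + (4 + 5)*(13 + (4 + 5)))/(2*(((4 + 5)*(13 + (4 + 5))))) = 5052 + (114 + 9*(13 + 9))/(2*((9*(13 + 9)))) = 5052 + (114 + 9*22)/(2*((9*22))) = 5052 + (½)*(114 + 198)/198 = 5052 + (½)*(1/198)*312 = 5052 + 26/33 = 166742/33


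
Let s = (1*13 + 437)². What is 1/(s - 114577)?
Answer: 1/87923 ≈ 1.1374e-5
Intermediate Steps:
s = 202500 (s = (13 + 437)² = 450² = 202500)
1/(s - 114577) = 1/(202500 - 114577) = 1/87923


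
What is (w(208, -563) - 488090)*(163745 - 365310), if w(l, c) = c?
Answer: 98495341945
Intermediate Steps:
(w(208, -563) - 488090)*(163745 - 365310) = (-563 - 488090)*(163745 - 365310) = -488653*(-201565) = 98495341945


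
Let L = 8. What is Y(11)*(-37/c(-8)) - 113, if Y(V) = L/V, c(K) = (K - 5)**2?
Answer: -210363/1859 ≈ -113.16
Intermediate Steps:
c(K) = (-5 + K)**2
Y(V) = 8/V
Y(11)*(-37/c(-8)) - 113 = (8/11)*(-37/(-5 - 8)**2) - 113 = (8*(1/11))*(-37/((-13)**2)) - 113 = 8*(-37/169)/11 - 113 = 8*(-37*1/169)/11 - 113 = (8/11)*(-37/169) - 113 = -296/1859 - 113 = -210363/1859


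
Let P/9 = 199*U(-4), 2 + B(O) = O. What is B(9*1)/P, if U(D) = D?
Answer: -7/7164 ≈ -0.00097711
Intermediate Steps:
B(O) = -2 + O
P = -7164 (P = 9*(199*(-4)) = 9*(-796) = -7164)
B(9*1)/P = (-2 + 9*1)/(-7164) = (-2 + 9)*(-1/7164) = 7*(-1/7164) = -7/7164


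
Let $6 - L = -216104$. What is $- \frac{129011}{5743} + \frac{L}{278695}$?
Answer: $- \frac{6942720183}{320109077} \approx -21.689$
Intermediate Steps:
$L = 216110$ ($L = 6 - -216104 = 6 + 216104 = 216110$)
$- \frac{129011}{5743} + \frac{L}{278695} = - \frac{129011}{5743} + \frac{216110}{278695} = \left(-129011\right) \frac{1}{5743} + 216110 \cdot \frac{1}{278695} = - \frac{129011}{5743} + \frac{43222}{55739} = - \frac{6942720183}{320109077}$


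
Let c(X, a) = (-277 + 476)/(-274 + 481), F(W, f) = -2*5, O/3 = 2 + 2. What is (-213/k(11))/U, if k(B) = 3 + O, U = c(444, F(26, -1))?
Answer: -14697/995 ≈ -14.771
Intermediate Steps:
O = 12 (O = 3*(2 + 2) = 3*4 = 12)
F(W, f) = -10
c(X, a) = 199/207
U = 199/207 ≈ 0.96135
k(B) = 15 (k(B) = 3 + 12 = 15)
(-213/k(11))/U = (-213/15)/(199/207) = -213*1/15*(207/199) = -71/5*207/199 = -14697/995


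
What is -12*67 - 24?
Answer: -828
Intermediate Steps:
-12*67 - 24 = -804 - 24 = -828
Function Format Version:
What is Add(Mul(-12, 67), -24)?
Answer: -828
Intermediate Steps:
Add(Mul(-12, 67), -24) = Add(-804, -24) = -828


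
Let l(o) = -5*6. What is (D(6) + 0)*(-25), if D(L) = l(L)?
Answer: 750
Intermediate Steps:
l(o) = -30
D(L) = -30
(D(6) + 0)*(-25) = (-30 + 0)*(-25) = -30*(-25) = 750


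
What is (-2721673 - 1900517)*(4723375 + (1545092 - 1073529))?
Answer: -24011990474220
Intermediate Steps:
(-2721673 - 1900517)*(4723375 + (1545092 - 1073529)) = -4622190*(4723375 + 471563) = -4622190*5194938 = -24011990474220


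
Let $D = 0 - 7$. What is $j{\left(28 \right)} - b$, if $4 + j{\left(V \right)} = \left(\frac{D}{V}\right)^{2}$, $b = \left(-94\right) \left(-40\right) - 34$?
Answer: $- \frac{59679}{16} \approx -3729.9$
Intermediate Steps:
$D = -7$ ($D = 0 - 7 = -7$)
$b = 3726$ ($b = 3760 - 34 = 3726$)
$j{\left(V \right)} = -4 + \frac{49}{V^{2}}$ ($j{\left(V \right)} = -4 + \left(- \frac{7}{V}\right)^{2} = -4 + \frac{49}{V^{2}}$)
$j{\left(28 \right)} - b = \left(-4 + \frac{49}{784}\right) - 3726 = \left(-4 + 49 \cdot \frac{1}{784}\right) - 3726 = \left(-4 + \frac{1}{16}\right) - 3726 = - \frac{63}{16} - 3726 = - \frac{59679}{16}$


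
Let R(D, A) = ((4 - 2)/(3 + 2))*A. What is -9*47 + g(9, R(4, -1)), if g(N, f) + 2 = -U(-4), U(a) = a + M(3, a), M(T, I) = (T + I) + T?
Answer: -423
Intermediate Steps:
M(T, I) = I + 2*T (M(T, I) = (I + T) + T = I + 2*T)
U(a) = 6 + 2*a (U(a) = a + (a + 2*3) = a + (a + 6) = a + (6 + a) = 6 + 2*a)
R(D, A) = 2*A/5 (R(D, A) = (2/5)*A = (2*(1/5))*A = 2*A/5)
g(N, f) = 0 (g(N, f) = -2 - (6 + 2*(-4)) = -2 - (6 - 8) = -2 - 1*(-2) = -2 + 2 = 0)
-9*47 + g(9, R(4, -1)) = -9*47 + 0 = -423 + 0 = -423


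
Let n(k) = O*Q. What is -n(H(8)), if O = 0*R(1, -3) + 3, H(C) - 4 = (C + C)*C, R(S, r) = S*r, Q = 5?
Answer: -15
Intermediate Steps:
H(C) = 4 + 2*C² (H(C) = 4 + (C + C)*C = 4 + (2*C)*C = 4 + 2*C²)
O = 3 (O = 0*(1*(-3)) + 3 = 0*(-3) + 3 = 0 + 3 = 3)
n(k) = 15 (n(k) = 3*5 = 15)
-n(H(8)) = -1*15 = -15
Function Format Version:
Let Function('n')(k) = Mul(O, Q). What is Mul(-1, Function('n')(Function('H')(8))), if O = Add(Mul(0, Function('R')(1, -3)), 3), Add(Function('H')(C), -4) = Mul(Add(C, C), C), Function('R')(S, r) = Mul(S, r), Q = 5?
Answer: -15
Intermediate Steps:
Function('H')(C) = Add(4, Mul(2, Pow(C, 2))) (Function('H')(C) = Add(4, Mul(Add(C, C), C)) = Add(4, Mul(Mul(2, C), C)) = Add(4, Mul(2, Pow(C, 2))))
O = 3 (O = Add(Mul(0, Mul(1, -3)), 3) = Add(Mul(0, -3), 3) = Add(0, 3) = 3)
Function('n')(k) = 15 (Function('n')(k) = Mul(3, 5) = 15)
Mul(-1, Function('n')(Function('H')(8))) = Mul(-1, 15) = -15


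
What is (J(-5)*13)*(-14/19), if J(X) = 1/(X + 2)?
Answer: 182/57 ≈ 3.1930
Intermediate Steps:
J(X) = 1/(2 + X)
(J(-5)*13)*(-14/19) = (13/(2 - 5))*(-14/19) = (13/(-3))*(-14*1/19) = -⅓*13*(-14/19) = -13/3*(-14/19) = 182/57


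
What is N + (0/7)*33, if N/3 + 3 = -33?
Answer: -108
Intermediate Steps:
N = -108 (N = -9 + 3*(-33) = -9 - 99 = -108)
N + (0/7)*33 = -108 + (0/7)*33 = -108 + (0*(1/7))*33 = -108 + 0*33 = -108 + 0 = -108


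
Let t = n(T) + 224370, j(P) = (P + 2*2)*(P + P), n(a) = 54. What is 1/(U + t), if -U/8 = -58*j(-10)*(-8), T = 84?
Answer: -1/221016 ≈ -4.5246e-6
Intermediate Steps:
j(P) = 2*P*(4 + P) (j(P) = (P + 4)*(2*P) = (4 + P)*(2*P) = 2*P*(4 + P))
t = 224424 (t = 54 + 224370 = 224424)
U = -445440 (U = -8*(-116*(-10)*(4 - 10))*(-8) = -8*(-116*(-10)*(-6))*(-8) = -8*(-58*120)*(-8) = -(-55680)*(-8) = -8*55680 = -445440)
1/(U + t) = 1/(-445440 + 224424) = 1/(-221016) = -1/221016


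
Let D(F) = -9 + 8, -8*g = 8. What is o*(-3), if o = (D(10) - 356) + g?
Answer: 1074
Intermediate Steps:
g = -1 (g = -⅛*8 = -1)
D(F) = -1
o = -358 (o = (-1 - 356) - 1 = -357 - 1 = -358)
o*(-3) = -358*(-3) = 1074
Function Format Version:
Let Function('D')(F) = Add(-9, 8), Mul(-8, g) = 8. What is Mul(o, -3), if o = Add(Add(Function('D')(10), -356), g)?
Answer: 1074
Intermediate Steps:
g = -1 (g = Mul(Rational(-1, 8), 8) = -1)
Function('D')(F) = -1
o = -358 (o = Add(Add(-1, -356), -1) = Add(-357, -1) = -358)
Mul(o, -3) = Mul(-358, -3) = 1074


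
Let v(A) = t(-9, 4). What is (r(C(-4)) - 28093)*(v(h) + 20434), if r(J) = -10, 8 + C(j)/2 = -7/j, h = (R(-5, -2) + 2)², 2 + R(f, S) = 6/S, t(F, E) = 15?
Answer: -574678247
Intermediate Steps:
R(f, S) = -2 + 6/S
h = 9 (h = ((-2 + 6/(-2)) + 2)² = ((-2 + 6*(-½)) + 2)² = ((-2 - 3) + 2)² = (-5 + 2)² = (-3)² = 9)
C(j) = -16 - 14/j (C(j) = -16 + 2*(-7/j) = -16 - 14/j)
v(A) = 15
(r(C(-4)) - 28093)*(v(h) + 20434) = (-10 - 28093)*(15 + 20434) = -28103*20449 = -574678247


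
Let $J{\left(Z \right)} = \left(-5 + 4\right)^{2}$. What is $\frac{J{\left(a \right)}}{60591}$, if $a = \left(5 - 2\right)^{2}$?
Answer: $\frac{1}{60591} \approx 1.6504 \cdot 10^{-5}$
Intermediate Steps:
$a = 9$ ($a = 3^{2} = 9$)
$J{\left(Z \right)} = 1$ ($J{\left(Z \right)} = \left(-1\right)^{2} = 1$)
$\frac{J{\left(a \right)}}{60591} = 1 \cdot \frac{1}{60591} = \frac{1}{60591}$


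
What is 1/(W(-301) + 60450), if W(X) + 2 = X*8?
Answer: 1/58040 ≈ 1.7229e-5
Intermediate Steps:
W(X) = -2 + 8*X (W(X) = -2 + X*8 = -2 + 8*X)
1/(W(-301) + 60450) = 1/((-2 + 8*(-301)) + 60450) = 1/((-2 - 2408) + 60450) = 1/(-2410 + 60450) = 1/58040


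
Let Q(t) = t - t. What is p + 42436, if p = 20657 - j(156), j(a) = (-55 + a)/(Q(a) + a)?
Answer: 9842407/156 ≈ 63092.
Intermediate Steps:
Q(t) = 0
j(a) = (-55 + a)/a (j(a) = (-55 + a)/(0 + a) = (-55 + a)/a)
p = 3222391/156 (p = 20657 - (-55 + 156)/156 = 20657 - 101/156 = 3222391/156 ≈ 20656.)
p + 42436 = 3222391/156 + 42436 = 9842407/156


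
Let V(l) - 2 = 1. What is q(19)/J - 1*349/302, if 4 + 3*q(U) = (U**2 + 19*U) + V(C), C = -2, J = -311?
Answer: -543359/281766 ≈ -1.9284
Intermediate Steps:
V(l) = 3 (V(l) = 2 + 1 = 3)
q(U) = -1/3 + U**2/3 + 19*U/3 (q(U) = -4/3 + ((U**2 + 19*U) + 3)/3 = -4/3 + (3 + U**2 + 19*U)/3 = -4/3 + (1 + U**2/3 + 19*U/3) = -1/3 + U**2/3 + 19*U/3)
q(19)/J - 1*349/302 = (-1/3 + (1/3)*19**2 + (19/3)*19)/(-311) - 1*349/302 = (-1/3 + (1/3)*361 + 361/3)*(-1/311) - 349*1/302 = (-1/3 + 361/3 + 361/3)*(-1/311) - 349/302 = (721/3)*(-1/311) - 349/302 = -721/933 - 349/302 = -543359/281766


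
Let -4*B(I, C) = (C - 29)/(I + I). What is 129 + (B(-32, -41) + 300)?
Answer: 54877/128 ≈ 428.73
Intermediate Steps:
B(I, C) = -(-29 + C)/(8*I) (B(I, C) = -(C - 29)/(4*(I + I)) = -(-29 + C)/(4*(2*I)) = -(-29 + C)*1/(2*I)/4 = -(-29 + C)/(8*I))
129 + (B(-32, -41) + 300) = 129 + ((⅛)*(29 - 1*(-41))/(-32) + 300) = 129 + ((⅛)*(-1/32)*(29 + 41) + 300) = 129 + ((⅛)*(-1/32)*70 + 300) = 129 + (-35/128 + 300) = 129 + 38365/128 = 54877/128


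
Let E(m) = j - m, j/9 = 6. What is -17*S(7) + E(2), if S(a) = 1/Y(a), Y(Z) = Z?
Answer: 347/7 ≈ 49.571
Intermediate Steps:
j = 54 (j = 9*6 = 54)
E(m) = 54 - m
S(a) = 1/a
-17*S(7) + E(2) = -17/7 + (54 - 1*2) = -17*⅐ + (54 - 2) = -17/7 + 52 = 347/7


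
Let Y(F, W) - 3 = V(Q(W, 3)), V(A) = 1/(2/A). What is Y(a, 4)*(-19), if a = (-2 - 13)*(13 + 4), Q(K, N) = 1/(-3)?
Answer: -323/6 ≈ -53.833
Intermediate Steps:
Q(K, N) = -⅓
a = -255 (a = -15*17 = -255)
V(A) = A/2
Y(F, W) = 17/6 (Y(F, W) = 3 + (½)*(-⅓) = 3 - ⅙ = 17/6)
Y(a, 4)*(-19) = (17/6)*(-19) = -323/6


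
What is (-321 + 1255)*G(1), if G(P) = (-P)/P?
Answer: -934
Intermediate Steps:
G(P) = -1
(-321 + 1255)*G(1) = (-321 + 1255)*(-1) = 934*(-1) = -934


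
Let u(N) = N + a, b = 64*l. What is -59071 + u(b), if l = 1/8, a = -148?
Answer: -59211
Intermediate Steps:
l = 1/8 ≈ 0.12500
b = 8 (b = 64*(1/8) = 8)
u(N) = -148 + N (u(N) = N - 148 = -148 + N)
-59071 + u(b) = -59071 + (-148 + 8) = -59071 - 140 = -59211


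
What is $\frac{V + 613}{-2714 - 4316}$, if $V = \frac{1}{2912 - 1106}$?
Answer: $- \frac{1107079}{12696180} \approx -0.087198$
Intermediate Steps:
$V = \frac{1}{1806} \approx 0.00055371$
$\frac{V + 613}{-2714 - 4316} = \frac{\frac{1}{1806} + 613}{-2714 - 4316} = \frac{1107079}{1806 \left(-7030\right)} = \frac{1107079}{1806} \left(- \frac{1}{7030}\right) = - \frac{1107079}{12696180}$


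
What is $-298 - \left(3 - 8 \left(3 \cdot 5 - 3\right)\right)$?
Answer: $-205$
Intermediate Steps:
$-298 - \left(3 - 8 \left(3 \cdot 5 - 3\right)\right) = -298 - \left(3 - 8 \left(15 - 3\right)\right) = -298 - \left(3 - 96\right) = -298 - -93 = -298 + 93 = -205$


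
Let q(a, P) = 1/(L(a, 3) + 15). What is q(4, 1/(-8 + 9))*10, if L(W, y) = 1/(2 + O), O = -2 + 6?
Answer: 60/91 ≈ 0.65934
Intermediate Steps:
O = 4
L(W, y) = ⅙ (L(W, y) = 1/(2 + 4) = 1/6 = ⅙)
q(a, P) = 6/91 (q(a, P) = 1/(⅙ + 15) = 1/(91/6) = 6/91)
q(4, 1/(-8 + 9))*10 = (6/91)*10 = 60/91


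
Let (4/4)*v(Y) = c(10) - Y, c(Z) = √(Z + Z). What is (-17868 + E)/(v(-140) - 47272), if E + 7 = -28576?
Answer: 547332133/555356351 + 46451*√5/1110712702 ≈ 0.98564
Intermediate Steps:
c(Z) = √2*√Z (c(Z) = √(2*Z) = √2*√Z)
E = -28583 (E = -7 - 28576 = -28583)
v(Y) = -Y + 2*√5 (v(Y) = √2*√10 - Y = 2*√5 - Y = -Y + 2*√5)
(-17868 + E)/(v(-140) - 47272) = (-17868 - 28583)/((-1*(-140) + 2*√5) - 47272) = -46451/((140 + 2*√5) - 47272) = -46451/(-47132 + 2*√5)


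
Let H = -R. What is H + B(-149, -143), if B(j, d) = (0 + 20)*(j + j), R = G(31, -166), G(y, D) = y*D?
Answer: -814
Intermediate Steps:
G(y, D) = D*y
R = -5146 (R = -166*31 = -5146)
H = 5146 (H = -1*(-5146) = 5146)
B(j, d) = 40*j (B(j, d) = 20*(2*j) = 40*j)
H + B(-149, -143) = 5146 + 40*(-149) = 5146 - 5960 = -814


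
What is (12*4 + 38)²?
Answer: 7396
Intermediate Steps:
(12*4 + 38)² = (48 + 38)² = 86² = 7396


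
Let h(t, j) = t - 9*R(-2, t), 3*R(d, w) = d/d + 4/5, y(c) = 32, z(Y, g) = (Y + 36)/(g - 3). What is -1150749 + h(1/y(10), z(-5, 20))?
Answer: -184120699/160 ≈ -1.1508e+6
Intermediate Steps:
z(Y, g) = (36 + Y)/(-3 + g)
R(d, w) = ⅗ (R(d, w) = (d/d + 4/5)/3 = (1 + 4*(⅕))/3 = (1 + ⅘)/3 = (⅓)*(9/5) = ⅗)
h(t, j) = -27/5 + t (h(t, j) = t - 9*⅗ = t - 27/5 = -27/5 + t)
-1150749 + h(1/y(10), z(-5, 20)) = -1150749 + (-27/5 + 1/32) = -1150749 - 859/160 = -184120699/160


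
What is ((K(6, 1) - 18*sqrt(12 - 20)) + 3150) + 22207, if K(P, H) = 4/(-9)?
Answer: 228209/9 - 36*I*sqrt(2) ≈ 25357.0 - 50.912*I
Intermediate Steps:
K(P, H) = -4/9 (K(P, H) = 4*(-1/9) = -4/9)
((K(6, 1) - 18*sqrt(12 - 20)) + 3150) + 22207 = ((-4/9 - 18*sqrt(12 - 20)) + 3150) + 22207 = ((-4/9 - 36*I*sqrt(2)) + 3150) + 22207 = (28346/9 - 36*I*sqrt(2)) + 22207 = 228209/9 - 36*I*sqrt(2)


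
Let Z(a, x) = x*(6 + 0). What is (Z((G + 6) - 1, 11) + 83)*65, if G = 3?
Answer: 9685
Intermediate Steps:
Z(a, x) = 6*x (Z(a, x) = x*6 = 6*x)
(Z((G + 6) - 1, 11) + 83)*65 = (6*11 + 83)*65 = (66 + 83)*65 = 149*65 = 9685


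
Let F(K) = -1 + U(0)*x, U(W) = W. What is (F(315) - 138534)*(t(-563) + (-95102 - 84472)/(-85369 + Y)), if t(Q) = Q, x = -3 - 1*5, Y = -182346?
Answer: 4171121804497/53543 ≈ 7.7902e+7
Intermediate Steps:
x = -8 (x = -3 - 5 = -8)
F(K) = -1 (F(K) = -1 + 0*(-8) = -1 + 0 = -1)
(F(315) - 138534)*(t(-563) + (-95102 - 84472)/(-85369 + Y)) = (-1 - 138534)*(-563 + (-95102 - 84472)/(-85369 - 182346)) = -138535*(-563 - 179574/(-267715)) = -138535*(-563 - 179574*(-1/267715)) = -138535*(-563 + 179574/267715) = -138535*(-150543971/267715) = 4171121804497/53543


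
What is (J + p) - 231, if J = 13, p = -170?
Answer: -388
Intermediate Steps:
(J + p) - 231 = (13 - 170) - 231 = -157 - 231 = -388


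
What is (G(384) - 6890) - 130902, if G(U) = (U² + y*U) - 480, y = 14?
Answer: 14560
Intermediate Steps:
G(U) = -480 + U² + 14*U (G(U) = (U² + 14*U) - 480 = -480 + U² + 14*U)
(G(384) - 6890) - 130902 = ((-480 + 384² + 14*384) - 6890) - 130902 = ((-480 + 147456 + 5376) - 6890) - 130902 = (152352 - 6890) - 130902 = 145462 - 130902 = 14560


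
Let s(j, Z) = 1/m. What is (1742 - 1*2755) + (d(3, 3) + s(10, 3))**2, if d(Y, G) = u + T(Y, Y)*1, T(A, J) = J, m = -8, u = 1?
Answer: -63871/64 ≈ -997.98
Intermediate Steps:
s(j, Z) = -1/8 (s(j, Z) = 1/(-8) = -1/8)
d(Y, G) = 1 + Y (d(Y, G) = 1 + Y*1 = 1 + Y)
(1742 - 1*2755) + (d(3, 3) + s(10, 3))**2 = (1742 - 1*2755) + ((1 + 3) - 1/8)**2 = (1742 - 2755) + (4 - 1/8)**2 = -1013 + (31/8)**2 = -1013 + 961/64 = -63871/64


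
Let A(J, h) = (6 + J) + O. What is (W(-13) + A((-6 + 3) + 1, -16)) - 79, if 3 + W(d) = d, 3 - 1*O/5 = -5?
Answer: -51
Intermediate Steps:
O = 40 (O = 15 - 5*(-5) = 15 + 25 = 40)
W(d) = -3 + d
A(J, h) = 46 + J (A(J, h) = (6 + J) + 40 = 46 + J)
(W(-13) + A((-6 + 3) + 1, -16)) - 79 = ((-3 - 13) + (46 + ((-6 + 3) + 1))) - 79 = (-16 + (46 + (-3 + 1))) - 79 = (-16 + (46 - 2)) - 79 = (-16 + 44) - 79 = 28 - 79 = -51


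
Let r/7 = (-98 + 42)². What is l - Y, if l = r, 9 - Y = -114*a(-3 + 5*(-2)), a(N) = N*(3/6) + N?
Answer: 24166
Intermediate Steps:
r = 21952 (r = 7*(-98 + 42)² = 7*(-56)² = 7*3136 = 21952)
a(N) = 3*N/2 (a(N) = N*(3*(⅙)) + N = N*(½) + N = N/2 + N = 3*N/2)
Y = -2214 (Y = 9 - (-114)*3*(-3 + 5*(-2))/2 = 9 - (-114)*3*(-3 - 10)/2 = 9 - (-114)*(3/2)*(-13) = 9 - (-114)*(-39)/2 = 9 - 1*2223 = 9 - 2223 = -2214)
l = 21952
l - Y = 21952 - 1*(-2214) = 21952 + 2214 = 24166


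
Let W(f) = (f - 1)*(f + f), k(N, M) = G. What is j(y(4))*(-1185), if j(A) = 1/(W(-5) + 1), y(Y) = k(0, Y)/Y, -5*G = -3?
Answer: -1185/61 ≈ -19.426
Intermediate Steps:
G = ⅗ (G = -⅕*(-3) = ⅗ ≈ 0.60000)
k(N, M) = ⅗
y(Y) = 3/(5*Y)
W(f) = 2*f*(-1 + f) (W(f) = (-1 + f)*(2*f) = 2*f*(-1 + f))
j(A) = 1/61 (j(A) = 1/(2*(-5)*(-1 - 5) + 1) = 1/(2*(-5)*(-6) + 1) = 1/(60 + 1) = 1/61)
j(y(4))*(-1185) = (1/61)*(-1185) = -1185/61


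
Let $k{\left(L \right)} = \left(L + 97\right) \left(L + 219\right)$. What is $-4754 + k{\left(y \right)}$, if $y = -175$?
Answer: $-8186$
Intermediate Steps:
$k{\left(L \right)} = \left(97 + L\right) \left(219 + L\right)$
$-4754 + k{\left(y \right)} = -4754 + \left(21243 + \left(-175\right)^{2} + 316 \left(-175\right)\right) = -4754 + \left(21243 + 30625 - 55300\right) = -4754 - 3432 = -8186$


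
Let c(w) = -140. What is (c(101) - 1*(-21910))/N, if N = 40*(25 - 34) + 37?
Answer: -21770/323 ≈ -67.399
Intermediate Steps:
N = -323 (N = 40*(-9) + 37 = -360 + 37 = -323)
(c(101) - 1*(-21910))/N = (-140 - 1*(-21910))/(-323) = (-140 + 21910)*(-1/323) = 21770*(-1/323) = -21770/323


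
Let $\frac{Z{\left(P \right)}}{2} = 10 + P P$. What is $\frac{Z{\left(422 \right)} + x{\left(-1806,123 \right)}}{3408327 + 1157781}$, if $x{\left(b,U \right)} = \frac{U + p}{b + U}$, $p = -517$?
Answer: $\frac{299732399}{3842379882} \approx 0.078007$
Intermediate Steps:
$Z{\left(P \right)} = 20 + 2 P^{2}$ ($Z{\left(P \right)} = 2 \left(10 + P P\right) = 2 \left(10 + P^{2}\right) = 20 + 2 P^{2}$)
$x{\left(b,U \right)} = \frac{-517 + U}{U + b}$ ($x{\left(b,U \right)} = \frac{U - 517}{b + U} = \frac{-517 + U}{U + b}$)
$\frac{Z{\left(422 \right)} + x{\left(-1806,123 \right)}}{3408327 + 1157781} = \frac{\left(20 + 2 \cdot 422^{2}\right) + \frac{-517 + 123}{123 - 1806}}{3408327 + 1157781} = \frac{\left(20 + 2 \cdot 178084\right) + \frac{1}{-1683} \left(-394\right)}{4566108} = \left(\left(20 + 356168\right) - - \frac{394}{1683}\right) \frac{1}{4566108} = \left(356188 + \frac{394}{1683}\right) \frac{1}{4566108} = \frac{599464798}{1683} \cdot \frac{1}{4566108} = \frac{299732399}{3842379882}$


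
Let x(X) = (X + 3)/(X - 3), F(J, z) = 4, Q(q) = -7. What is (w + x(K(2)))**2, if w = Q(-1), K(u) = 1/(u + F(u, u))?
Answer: 19044/289 ≈ 65.896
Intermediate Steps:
K(u) = 1/(4 + u) (K(u) = 1/(u + 4) = 1/(4 + u))
x(X) = (3 + X)/(-3 + X)
w = -7
(w + x(K(2)))**2 = (-7 + (3 + 1/(4 + 2))/(-3 + 1/(4 + 2)))**2 = (-7 + (3 + 1/6)/(-3 + 1/6))**2 = (-7 + (19/6)/(-17/6))**2 = (-7 - 6/17*19/6)**2 = (-7 - 19/17)**2 = (-138/17)**2 = 19044/289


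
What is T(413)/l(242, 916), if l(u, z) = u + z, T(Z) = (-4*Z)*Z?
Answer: -341138/579 ≈ -589.18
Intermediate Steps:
T(Z) = -4*Z²
T(413)/l(242, 916) = (-4*413²)/(242 + 916) = -4*170569/1158 = -682276*1/1158 = -341138/579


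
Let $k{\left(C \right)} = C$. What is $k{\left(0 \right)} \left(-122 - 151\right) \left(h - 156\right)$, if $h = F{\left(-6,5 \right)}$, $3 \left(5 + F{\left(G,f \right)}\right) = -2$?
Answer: $0$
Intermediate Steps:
$F{\left(G,f \right)} = - \frac{17}{3}$ ($F{\left(G,f \right)} = -5 + \frac{1}{3} \left(-2\right) = -5 - \frac{2}{3} = - \frac{17}{3}$)
$h = - \frac{17}{3} \approx -5.6667$
$k{\left(0 \right)} \left(-122 - 151\right) \left(h - 156\right) = 0 \left(-122 - 151\right) \left(- \frac{17}{3} - 156\right) = 0 \left(\left(-273\right) \left(- \frac{485}{3}\right)\right) = 0 \cdot 44135 = 0$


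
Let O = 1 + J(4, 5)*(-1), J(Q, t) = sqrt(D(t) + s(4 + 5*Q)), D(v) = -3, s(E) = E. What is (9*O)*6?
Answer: 54 - 54*sqrt(21) ≈ -193.46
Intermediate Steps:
J(Q, t) = sqrt(1 + 5*Q) (J(Q, t) = sqrt(-3 + (4 + 5*Q)) = sqrt(1 + 5*Q))
O = 1 - sqrt(21) (O = 1 + sqrt(1 + 5*4)*(-1) = 1 + sqrt(1 + 20)*(-1) = 1 + sqrt(21)*(-1) = 1 - sqrt(21) ≈ -3.5826)
(9*O)*6 = (9*(1 - sqrt(21)))*6 = (9 - 9*sqrt(21))*6 = 54 - 54*sqrt(21)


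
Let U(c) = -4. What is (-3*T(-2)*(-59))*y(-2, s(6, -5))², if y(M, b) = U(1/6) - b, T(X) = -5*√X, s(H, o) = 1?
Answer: -22125*I*√2 ≈ -31289.0*I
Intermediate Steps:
y(M, b) = -4 - b
(-3*T(-2)*(-59))*y(-2, s(6, -5))² = (-(-15)*√(-2)*(-59))*(-4 - 1*1)² = (-(-15)*I*√2*(-59))*(-4 - 1)² = (-(-15)*I*√2*(-59))*(-5)² = ((15*I*√2)*(-59))*25 = -885*I*√2*25 = -22125*I*√2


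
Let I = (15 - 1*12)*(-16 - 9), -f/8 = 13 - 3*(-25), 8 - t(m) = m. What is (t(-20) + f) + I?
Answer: -751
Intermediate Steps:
t(m) = 8 - m
f = -704 (f = -8*(13 - 3*(-25)) = -8*(13 + 75) = -8*88 = -704)
I = -75 (I = (15 - 12)*(-25) = 3*(-25) = -75)
(t(-20) + f) + I = ((8 - 1*(-20)) - 704) - 75 = ((8 + 20) - 704) - 75 = (28 - 704) - 75 = -676 - 75 = -751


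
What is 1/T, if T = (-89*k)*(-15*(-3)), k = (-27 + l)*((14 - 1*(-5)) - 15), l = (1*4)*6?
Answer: 1/48060 ≈ 2.0807e-5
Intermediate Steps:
l = 24 (l = 4*6 = 24)
k = -12 (k = (-27 + 24)*((14 - 1*(-5)) - 15) = -3*((14 + 5) - 15) = -3*(19 - 15) = -3*4 = -12)
T = 48060 (T = (-89*(-12))*(-15*(-3)) = 1068*45 = 48060)
1/T = 1/48060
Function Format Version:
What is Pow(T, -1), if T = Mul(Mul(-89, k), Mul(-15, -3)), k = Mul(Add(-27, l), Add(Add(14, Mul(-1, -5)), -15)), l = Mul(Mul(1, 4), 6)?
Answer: Rational(1, 48060) ≈ 2.0807e-5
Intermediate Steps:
l = 24 (l = Mul(4, 6) = 24)
k = -12 (k = Mul(Add(-27, 24), Add(Add(14, Mul(-1, -5)), -15)) = Mul(-3, Add(Add(14, 5), -15)) = Mul(-3, Add(19, -15)) = Mul(-3, 4) = -12)
T = 48060 (T = Mul(Mul(-89, -12), Mul(-15, -3)) = Mul(1068, 45) = 48060)
Pow(T, -1) = Pow(48060, -1) = Rational(1, 48060)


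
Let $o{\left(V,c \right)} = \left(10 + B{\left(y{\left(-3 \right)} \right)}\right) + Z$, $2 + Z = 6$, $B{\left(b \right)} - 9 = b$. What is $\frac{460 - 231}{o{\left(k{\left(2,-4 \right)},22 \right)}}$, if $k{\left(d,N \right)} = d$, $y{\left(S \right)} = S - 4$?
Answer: $\frac{229}{16} \approx 14.313$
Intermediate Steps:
$y{\left(S \right)} = -4 + S$
$B{\left(b \right)} = 9 + b$
$Z = 4$ ($Z = -2 + 6 = 4$)
$o{\left(V,c \right)} = 16$ ($o{\left(V,c \right)} = \left(10 + \left(9 - 7\right)\right) + 4 = \left(10 + 2\right) + 4 = 12 + 4 = 16$)
$\frac{460 - 231}{o{\left(k{\left(2,-4 \right)},22 \right)}} = \frac{460 - 231}{16} = \left(460 - 231\right) \frac{1}{16} = 229 \cdot \frac{1}{16} = \frac{229}{16}$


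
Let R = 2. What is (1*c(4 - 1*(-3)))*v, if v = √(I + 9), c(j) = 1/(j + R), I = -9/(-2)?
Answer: √6/6 ≈ 0.40825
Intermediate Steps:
I = 9/2 (I = -9*(-½) = 9/2 ≈ 4.5000)
c(j) = 1/(2 + j) (c(j) = 1/(j + 2) = 1/(2 + j))
v = 3*√6/2 (v = √(9/2 + 9) = √(27/2) = 3*√6/2 ≈ 3.6742)
(1*c(4 - 1*(-3)))*v = (1/(2 + (4 - 1*(-3))))*(3*√6/2) = (1/(2 + (4 + 3)))*(3*√6/2) = (1/(2 + 7))*(3*√6/2) = (1/9)*(3*√6/2) = (1*(⅑))*(3*√6/2) = (3*√6/2)/9 = √6/6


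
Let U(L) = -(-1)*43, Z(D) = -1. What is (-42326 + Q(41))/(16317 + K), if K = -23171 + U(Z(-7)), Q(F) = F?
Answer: 42285/6811 ≈ 6.2083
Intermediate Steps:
U(L) = 43 (U(L) = -1*(-43) = 43)
K = -23128 (K = -23171 + 43 = -23128)
(-42326 + Q(41))/(16317 + K) = (-42326 + 41)/(16317 - 23128) = -42285/(-6811) = -42285*(-1/6811) = 42285/6811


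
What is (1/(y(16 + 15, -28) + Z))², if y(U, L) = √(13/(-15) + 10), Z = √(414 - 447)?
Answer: -15*I/(6*√7535 + 358*I) ≈ -0.013444 - 0.019559*I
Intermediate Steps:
Z = I*√33 (Z = √(-33) = I*√33 ≈ 5.7446*I)
y(U, L) = √2055/15 (y(U, L) = √(13*(-1/15) + 10) = √(-13/15 + 10) = √(137/15) = √2055/15)
(1/(y(16 + 15, -28) + Z))² = (1/(√2055/15 + I*√33))² = (√2055/15 + I*√33)⁻²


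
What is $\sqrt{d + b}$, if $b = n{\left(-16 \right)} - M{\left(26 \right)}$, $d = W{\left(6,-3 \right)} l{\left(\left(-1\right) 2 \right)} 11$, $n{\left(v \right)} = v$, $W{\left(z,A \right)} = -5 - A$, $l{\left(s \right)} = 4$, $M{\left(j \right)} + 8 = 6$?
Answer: $i \sqrt{102} \approx 10.1 i$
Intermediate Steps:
$M{\left(j \right)} = -2$ ($M{\left(j \right)} = -8 + 6 = -2$)
$d = -88$ ($d = \left(-5 - -3\right) 4 \cdot 11 = \left(-5 + 3\right) 4 \cdot 11 = \left(-2\right) 4 \cdot 11 = \left(-8\right) 11 = -88$)
$b = -14$ ($b = -16 - -2 = -16 + 2 = -14$)
$\sqrt{d + b} = \sqrt{-88 - 14} = \sqrt{-102} = i \sqrt{102}$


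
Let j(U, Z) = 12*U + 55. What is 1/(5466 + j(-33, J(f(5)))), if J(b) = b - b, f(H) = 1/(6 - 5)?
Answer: 1/5125 ≈ 0.00019512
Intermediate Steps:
f(H) = 1 (f(H) = 1/1 = 1)
J(b) = 0
j(U, Z) = 55 + 12*U
1/(5466 + j(-33, J(f(5)))) = 1/(5466 + (55 + 12*(-33))) = 1/(5466 + (55 - 396)) = 1/(5466 - 341) = 1/5125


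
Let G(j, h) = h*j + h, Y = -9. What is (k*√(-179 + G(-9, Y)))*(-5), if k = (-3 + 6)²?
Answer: -45*I*√107 ≈ -465.48*I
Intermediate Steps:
G(j, h) = h + h*j
k = 9 (k = 3² = 9)
(k*√(-179 + G(-9, Y)))*(-5) = (9*√(-179 - 9*(1 - 9)))*(-5) = (9*√(-179 - 9*(-8)))*(-5) = (9*√(-179 + 72))*(-5) = (9*√(-107))*(-5) = (9*(I*√107))*(-5) = (9*I*√107)*(-5) = -45*I*√107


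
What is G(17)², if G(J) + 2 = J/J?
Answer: 1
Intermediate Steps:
G(J) = -1 (G(J) = -2 + J/J = -2 + 1 = -1)
G(17)² = (-1)² = 1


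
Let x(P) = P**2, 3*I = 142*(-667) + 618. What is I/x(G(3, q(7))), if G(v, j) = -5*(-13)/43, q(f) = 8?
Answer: -173983504/12675 ≈ -13727.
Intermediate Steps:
G(v, j) = 65/43 (G(v, j) = 65*(1/43) = 65/43)
I = -94096/3 (I = (142*(-667) + 618)/3 = (-94714 + 618)/3 = (1/3)*(-94096) = -94096/3 ≈ -31365.)
I/x(G(3, q(7))) = -94096/(3*((65/43)**2)) = -94096/(3*4225/1849) = -94096/3*1849/4225 = -173983504/12675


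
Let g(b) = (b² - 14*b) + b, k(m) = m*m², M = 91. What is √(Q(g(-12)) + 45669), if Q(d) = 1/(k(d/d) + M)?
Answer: √96635627/46 ≈ 213.70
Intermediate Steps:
k(m) = m³
g(b) = b² - 13*b
Q(d) = 1/92 (Q(d) = 1/((d/d)³ + 91) = 1/(1³ + 91) = 1/(1 + 91) = 1/92)
√(Q(g(-12)) + 45669) = √(1/92 + 45669) = √(4201549/92) = √96635627/46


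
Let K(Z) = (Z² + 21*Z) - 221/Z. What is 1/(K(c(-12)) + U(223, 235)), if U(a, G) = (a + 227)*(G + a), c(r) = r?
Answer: 12/2472125 ≈ 4.8541e-6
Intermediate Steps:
U(a, G) = (227 + a)*(G + a)
K(Z) = Z² - 221/Z + 21*Z
1/(K(c(-12)) + U(223, 235)) = 1/((-221 + (-12)²*(21 - 12))/(-12) + (223² + 227*235 + 227*223 + 235*223)) = 1/(-(-221 + 144*9)/12 + (49729 + 53345 + 50621 + 52405)) = 1/(-(-221 + 1296)/12 + 206100) = 1/(-1/12*1075 + 206100) = 1/(-1075/12 + 206100) = 1/(2472125/12) = 12/2472125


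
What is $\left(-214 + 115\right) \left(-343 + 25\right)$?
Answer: $31482$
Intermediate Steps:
$\left(-214 + 115\right) \left(-343 + 25\right) = \left(-99\right) \left(-318\right) = 31482$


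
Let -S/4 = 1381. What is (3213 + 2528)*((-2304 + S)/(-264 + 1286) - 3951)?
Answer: -11613325375/511 ≈ -2.2727e+7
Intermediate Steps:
S = -5524 (S = -4*1381 = -5524)
(3213 + 2528)*((-2304 + S)/(-264 + 1286) - 3951) = (3213 + 2528)*((-2304 - 5524)/(-264 + 1286) - 3951) = 5741*(-7828/1022 - 3951) = 5741*(-7828*1/1022 - 3951) = 5741*(-3914/511 - 3951) = 5741*(-2022875/511) = -11613325375/511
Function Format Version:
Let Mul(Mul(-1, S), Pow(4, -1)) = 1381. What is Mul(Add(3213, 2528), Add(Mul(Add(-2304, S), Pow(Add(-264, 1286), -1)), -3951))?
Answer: Rational(-11613325375, 511) ≈ -2.2727e+7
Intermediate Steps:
S = -5524 (S = Mul(-4, 1381) = -5524)
Mul(Add(3213, 2528), Add(Mul(Add(-2304, S), Pow(Add(-264, 1286), -1)), -3951)) = Mul(Add(3213, 2528), Add(Mul(Add(-2304, -5524), Pow(Add(-264, 1286), -1)), -3951)) = Mul(5741, Add(Mul(-7828, Pow(1022, -1)), -3951)) = Mul(5741, Add(Mul(-7828, Rational(1, 1022)), -3951)) = Mul(5741, Add(Rational(-3914, 511), -3951)) = Mul(5741, Rational(-2022875, 511)) = Rational(-11613325375, 511)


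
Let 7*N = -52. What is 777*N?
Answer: -5772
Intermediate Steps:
N = -52/7 (N = (1/7)*(-52) = -52/7 ≈ -7.4286)
777*N = 777*(-52/7) = -5772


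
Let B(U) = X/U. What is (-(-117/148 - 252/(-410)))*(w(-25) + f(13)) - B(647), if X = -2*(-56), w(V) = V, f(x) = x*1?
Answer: -11208637/4907495 ≈ -2.2840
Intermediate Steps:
f(x) = x
X = 112
B(U) = 112/U
(-(-117/148 - 252/(-410)))*(w(-25) + f(13)) - B(647) = (-(-117/148 - 252/(-410)))*(-25 + 13) - 112/647 = -(-117*1/148 - 252*(-1/410))*(-12) - 112/647 = -(-117/148 + 126/205)*(-12) - 1*112/647 = -1*(-5337/30340)*(-12) - 112/647 = (5337/30340)*(-12) - 112/647 = -16011/7585 - 112/647 = -11208637/4907495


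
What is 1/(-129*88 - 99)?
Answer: -1/11451 ≈ -8.7329e-5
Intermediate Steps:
1/(-129*88 - 99) = 1/(-11352 - 99) = 1/(-11451) = -1/11451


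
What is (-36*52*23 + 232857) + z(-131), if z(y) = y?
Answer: 189670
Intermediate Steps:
(-36*52*23 + 232857) + z(-131) = (-36*52*23 + 232857) - 131 = (-1872*23 + 232857) - 131 = (-43056 + 232857) - 131 = 189801 - 131 = 189670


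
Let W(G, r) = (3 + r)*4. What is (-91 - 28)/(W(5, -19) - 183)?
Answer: 119/247 ≈ 0.48178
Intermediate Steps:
W(G, r) = 12 + 4*r
(-91 - 28)/(W(5, -19) - 183) = (-91 - 28)/((12 + 4*(-19)) - 183) = -119/((12 - 76) - 183) = -119/(-64 - 183) = -119/(-247) = -119*(-1/247) = 119/247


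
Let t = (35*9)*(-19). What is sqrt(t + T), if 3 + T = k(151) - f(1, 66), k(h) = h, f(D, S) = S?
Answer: I*sqrt(5903) ≈ 76.831*I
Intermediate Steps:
t = -5985 (t = 315*(-19) = -5985)
T = 82 (T = -3 + (151 - 1*66) = -3 + (151 - 66) = -3 + 85 = 82)
sqrt(t + T) = sqrt(-5985 + 82) = sqrt(-5903) = I*sqrt(5903)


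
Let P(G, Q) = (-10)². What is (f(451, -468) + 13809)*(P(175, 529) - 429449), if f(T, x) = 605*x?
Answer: 115636995519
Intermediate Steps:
P(G, Q) = 100
(f(451, -468) + 13809)*(P(175, 529) - 429449) = (605*(-468) + 13809)*(100 - 429449) = (-283140 + 13809)*(-429349) = -269331*(-429349) = 115636995519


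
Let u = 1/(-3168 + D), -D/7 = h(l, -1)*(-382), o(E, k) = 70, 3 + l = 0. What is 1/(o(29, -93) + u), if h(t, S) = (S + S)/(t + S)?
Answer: 1831/128169 ≈ 0.014286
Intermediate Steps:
l = -3 (l = -3 + 0 = -3)
h(t, S) = 2*S/(S + t) (h(t, S) = (2*S)/(S + t) = 2*S/(S + t))
D = 1337 (D = -7*2*(-1)/(-1 - 3)*(-382) = -7*2*(-1)/(-4)*(-382) = -7*2*(-1)*(-¼)*(-382) = -7*(-382)/2 = -7*(-191) = 1337)
u = -1/1831 (u = 1/(-3168 + 1337) = 1/(-1831) = -1/1831 ≈ -0.00054615)
1/(o(29, -93) + u) = 1/(70 - 1/1831) = 1/(128169/1831) = 1831/128169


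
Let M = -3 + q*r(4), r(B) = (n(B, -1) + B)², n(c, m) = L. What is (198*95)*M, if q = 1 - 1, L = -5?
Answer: -56430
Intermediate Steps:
n(c, m) = -5
r(B) = (-5 + B)²
q = 0
M = -3 (M = -3 + 0*(-5 + 4)² = -3 + 0*(-1)² = -3 + 0*1 = -3 + 0 = -3)
(198*95)*M = (198*95)*(-3) = 18810*(-3) = -56430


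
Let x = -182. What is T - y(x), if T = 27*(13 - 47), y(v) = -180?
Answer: -738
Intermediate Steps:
T = -918 (T = 27*(-34) = -918)
T - y(x) = -918 - 1*(-180) = -918 + 180 = -738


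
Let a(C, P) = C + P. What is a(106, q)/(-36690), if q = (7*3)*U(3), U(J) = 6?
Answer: -116/18345 ≈ -0.0063232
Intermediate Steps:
q = 126 (q = (7*3)*6 = 21*6 = 126)
a(106, q)/(-36690) = (106 + 126)/(-36690) = 232*(-1/36690) = -116/18345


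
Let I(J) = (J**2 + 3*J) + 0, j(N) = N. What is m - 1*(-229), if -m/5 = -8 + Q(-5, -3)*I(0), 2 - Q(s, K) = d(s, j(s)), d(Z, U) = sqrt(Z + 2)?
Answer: 269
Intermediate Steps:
d(Z, U) = sqrt(2 + Z)
Q(s, K) = 2 - sqrt(2 + s)
I(J) = J**2 + 3*J
m = 40 (m = -5*(-8 + (2 - sqrt(2 - 5))*(0*(3 + 0))) = -5*(-8 + (2 - sqrt(-3))*(0*3)) = -5*(-8 + (2 - I*sqrt(3))*0) = -5*(-8 + 0) = -5*(-8) = 40)
m - 1*(-229) = 40 - 1*(-229) = 40 + 229 = 269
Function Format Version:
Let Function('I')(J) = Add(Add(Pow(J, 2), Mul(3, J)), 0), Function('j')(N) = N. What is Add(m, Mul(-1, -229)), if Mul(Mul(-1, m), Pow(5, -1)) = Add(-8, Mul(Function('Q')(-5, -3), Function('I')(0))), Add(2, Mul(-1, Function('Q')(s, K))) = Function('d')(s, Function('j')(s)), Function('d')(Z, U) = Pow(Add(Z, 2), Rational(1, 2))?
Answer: 269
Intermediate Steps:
Function('d')(Z, U) = Pow(Add(2, Z), Rational(1, 2))
Function('Q')(s, K) = Add(2, Mul(-1, Pow(Add(2, s), Rational(1, 2))))
Function('I')(J) = Add(Pow(J, 2), Mul(3, J))
m = 40 (m = Mul(-5, Add(-8, Mul(Add(2, Mul(-1, Pow(Add(2, -5), Rational(1, 2)))), Mul(0, Add(3, 0))))) = Mul(-5, Add(-8, Mul(Add(2, Mul(-1, Pow(-3, Rational(1, 2)))), Mul(0, 3)))) = Mul(-5, Add(-8, Mul(Add(2, Mul(-1, Mul(I, Pow(3, Rational(1, 2))))), 0))) = Mul(-5, Add(-8, Mul(Add(2, Mul(-1, I, Pow(3, Rational(1, 2)))), 0))) = Mul(-5, Add(-8, 0)) = Mul(-5, -8) = 40)
Add(m, Mul(-1, -229)) = Add(40, Mul(-1, -229)) = Add(40, 229) = 269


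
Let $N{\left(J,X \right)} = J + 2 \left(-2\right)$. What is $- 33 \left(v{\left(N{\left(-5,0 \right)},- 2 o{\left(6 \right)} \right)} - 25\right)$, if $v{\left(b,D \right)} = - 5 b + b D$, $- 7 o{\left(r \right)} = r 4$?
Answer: $\frac{9636}{7} \approx 1376.6$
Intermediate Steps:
$o{\left(r \right)} = - \frac{4 r}{7}$ ($o{\left(r \right)} = - \frac{r 4}{7} = - \frac{4 r}{7}$)
$N{\left(J,X \right)} = -4 + J$ ($N{\left(J,X \right)} = J - 4 = -4 + J$)
$v{\left(b,D \right)} = - 5 b + D b$
$- 33 \left(v{\left(N{\left(-5,0 \right)},- 2 o{\left(6 \right)} \right)} - 25\right) = - 33 \left(\left(-4 - 5\right) \left(-5 - 2 \left(\left(- \frac{4}{7}\right) 6\right)\right) - 25\right) = - 33 \left(- 9 \left(-5 - - \frac{48}{7}\right) - 25\right) = - 33 \left(- 9 \left(-5 + \frac{48}{7}\right) - 25\right) = - 33 \left(\left(-9\right) \frac{13}{7} - 25\right) = - 33 \left(- \frac{117}{7} - 25\right) = \left(-33\right) \left(- \frac{292}{7}\right) = \frac{9636}{7}$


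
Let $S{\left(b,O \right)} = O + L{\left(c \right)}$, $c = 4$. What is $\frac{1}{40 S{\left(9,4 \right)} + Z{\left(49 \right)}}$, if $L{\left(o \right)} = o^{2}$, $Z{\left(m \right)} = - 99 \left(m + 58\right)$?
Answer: $- \frac{1}{9793} \approx -0.00010211$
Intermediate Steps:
$Z{\left(m \right)} = -5742 - 99 m$ ($Z{\left(m \right)} = - 99 \left(58 + m\right) = -5742 - 99 m$)
$S{\left(b,O \right)} = 16 + O$ ($S{\left(b,O \right)} = O + 4^{2} = O + 16 = 16 + O$)
$\frac{1}{40 S{\left(9,4 \right)} + Z{\left(49 \right)}} = \frac{1}{40 \left(16 + 4\right) - 10593} = \frac{1}{40 \cdot 20 - 10593} = \frac{1}{800 - 10593} = \frac{1}{-9793} = - \frac{1}{9793}$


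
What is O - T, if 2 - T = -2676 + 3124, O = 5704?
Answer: 6150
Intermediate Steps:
T = -446 (T = 2 - (-2676 + 3124) = 2 - 1*448 = 2 - 448 = -446)
O - T = 5704 - 1*(-446) = 5704 + 446 = 6150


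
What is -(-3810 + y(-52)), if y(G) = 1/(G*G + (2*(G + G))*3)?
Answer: 7924799/2080 ≈ 3810.0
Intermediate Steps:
y(G) = 1/(G**2 + 12*G) (y(G) = 1/(G**2 + (2*(2*G))*3) = 1/(G**2 + (4*G)*3) = 1/(G**2 + 12*G))
-(-3810 + y(-52)) = -(-3810 + 1/((-52)*(12 - 52))) = -(-3810 - 1/52/(-40)) = -(-3810 - 1/52*(-1/40)) = -(-3810 + 1/2080) = -1*(-7924799/2080) = 7924799/2080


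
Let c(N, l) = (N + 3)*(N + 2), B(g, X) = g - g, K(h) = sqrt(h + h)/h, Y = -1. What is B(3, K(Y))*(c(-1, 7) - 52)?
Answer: 0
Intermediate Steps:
K(h) = sqrt(2)/sqrt(h) (K(h) = sqrt(2*h)/h = (sqrt(2)*sqrt(h))/h = sqrt(2)/sqrt(h))
B(g, X) = 0
c(N, l) = (2 + N)*(3 + N) (c(N, l) = (3 + N)*(2 + N) = (2 + N)*(3 + N))
B(3, K(Y))*(c(-1, 7) - 52) = 0*((6 + (-1)**2 + 5*(-1)) - 52) = 0*((6 + 1 - 5) - 52) = 0*(2 - 52) = 0*(-50) = 0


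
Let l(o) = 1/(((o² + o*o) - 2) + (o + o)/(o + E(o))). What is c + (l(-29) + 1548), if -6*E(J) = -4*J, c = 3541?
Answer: 42778139/8406 ≈ 5089.0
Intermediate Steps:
E(J) = 2*J/3 (E(J) = -(-2)*J/3 = 2*J/3)
l(o) = 1/(-⅘ + 2*o²) (l(o) = 1/(((o² + o*o) - 2) + (o + o)/(o + 2*o/3)) = 1/(((o² + o²) - 2) + (2*o)/((5*o/3))) = 1/((2*o² - 2) + (2*o)*(3/(5*o))) = 1/((-2 + 2*o²) + 6/5) = 1/(-⅘ + 2*o²))
c + (l(-29) + 1548) = 3541 + (5/(2*(-2 + 5*(-29)²)) + 1548) = 3541 + (5/(2*(-2 + 5*841)) + 1548) = 3541 + (5/(2*(-2 + 4205)) + 1548) = 3541 + ((5/2)/4203 + 1548) = 3541 + ((5/2)*(1/4203) + 1548) = 3541 + (5/8406 + 1548) = 3541 + 13012493/8406 = 42778139/8406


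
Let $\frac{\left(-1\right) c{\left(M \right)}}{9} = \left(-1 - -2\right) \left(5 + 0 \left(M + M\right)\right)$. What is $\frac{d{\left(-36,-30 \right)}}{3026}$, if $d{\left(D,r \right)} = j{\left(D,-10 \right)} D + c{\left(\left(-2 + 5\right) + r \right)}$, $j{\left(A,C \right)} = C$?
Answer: $\frac{315}{3026} \approx 0.1041$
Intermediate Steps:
$c{\left(M \right)} = -45$ ($c{\left(M \right)} = - 9 \left(-1 - -2\right) \left(5 + 0 \left(M + M\right)\right) = - 9 \left(-1 + 2\right) \left(5 + 0 \cdot 2 M\right) = - 9 \cdot 1 \left(5 + 0\right) = - 9 \cdot 1 \cdot 5 = \left(-9\right) 5 = -45$)
$d{\left(D,r \right)} = -45 - 10 D$ ($d{\left(D,r \right)} = - 10 D - 45 = -45 - 10 D$)
$\frac{d{\left(-36,-30 \right)}}{3026} = \frac{-45 - -360}{3026} = \left(-45 + 360\right) \frac{1}{3026} = 315 \cdot \frac{1}{3026} = \frac{315}{3026}$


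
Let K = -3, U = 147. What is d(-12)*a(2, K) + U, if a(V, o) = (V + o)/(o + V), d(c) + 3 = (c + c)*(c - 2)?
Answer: 480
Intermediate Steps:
d(c) = -3 + 2*c*(-2 + c) (d(c) = -3 + (c + c)*(c - 2) = -3 + (2*c)*(-2 + c) = -3 + 2*c*(-2 + c))
a(V, o) = 1 (a(V, o) = (V + o)/(V + o) = 1)
d(-12)*a(2, K) + U = (-3 - 4*(-12) + 2*(-12)**2)*1 + 147 = (-3 + 48 + 2*144)*1 + 147 = (-3 + 48 + 288)*1 + 147 = 333*1 + 147 = 333 + 147 = 480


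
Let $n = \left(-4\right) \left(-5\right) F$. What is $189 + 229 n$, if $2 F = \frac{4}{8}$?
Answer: $1334$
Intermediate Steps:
$F = \frac{1}{4}$ ($F = \frac{4 \cdot \frac{1}{8}}{2} = \frac{1}{2} \cdot \frac{1}{2} = \frac{1}{4} \approx 0.25$)
$n = 5$ ($n = \left(-4\right) \left(-5\right) \frac{1}{4} = 20 \cdot \frac{1}{4} = 5$)
$189 + 229 n = 189 + 229 \cdot 5 = 189 + 1145 = 1334$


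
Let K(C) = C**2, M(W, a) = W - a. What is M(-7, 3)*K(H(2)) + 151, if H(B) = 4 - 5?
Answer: 141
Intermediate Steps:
H(B) = -1
M(-7, 3)*K(H(2)) + 151 = (-7 - 1*3)*(-1)**2 + 151 = (-7 - 3)*1 + 151 = -10*1 + 151 = -10 + 151 = 141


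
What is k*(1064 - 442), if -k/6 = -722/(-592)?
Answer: -336813/74 ≈ -4551.5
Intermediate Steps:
k = -1083/148 (k = -(-4332)/(-592) = -(-4332)*(-1)/592 = -6*361/296 = -1083/148 ≈ -7.3176)
k*(1064 - 442) = -1083*(1064 - 442)/148 = -1083/148*622 = -336813/74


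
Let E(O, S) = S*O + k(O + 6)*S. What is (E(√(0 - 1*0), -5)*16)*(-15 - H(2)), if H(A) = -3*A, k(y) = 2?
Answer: 1440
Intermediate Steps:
E(O, S) = 2*S + O*S (E(O, S) = S*O + 2*S = O*S + 2*S = 2*S + O*S)
(E(√(0 - 1*0), -5)*16)*(-15 - H(2)) = (-5*(2 + √(0 - 1*0))*16)*(-15 - (-3)*2) = (-5*(2 + √(0 + 0))*16)*(-15 - 1*(-6)) = (-5*(2 + √0)*16)*(-15 + 6) = (-5*(2 + 0)*16)*(-9) = (-5*2*16)*(-9) = -10*16*(-9) = -160*(-9) = 1440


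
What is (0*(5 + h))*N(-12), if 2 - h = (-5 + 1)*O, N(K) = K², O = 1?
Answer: 0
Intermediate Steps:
h = 6 (h = 2 - (-5 + 1) = 2 - (-4) = 2 - 1*(-4) = 2 + 4 = 6)
(0*(5 + h))*N(-12) = (0*(5 + 6))*(-12)² = (0*11)*144 = 0*144 = 0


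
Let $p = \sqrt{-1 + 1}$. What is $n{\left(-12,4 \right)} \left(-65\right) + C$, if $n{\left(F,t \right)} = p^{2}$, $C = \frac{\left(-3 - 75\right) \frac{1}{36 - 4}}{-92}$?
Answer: $\frac{39}{1472} \approx 0.026495$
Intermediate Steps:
$C = \frac{39}{1472}$ ($C = - \frac{78}{32} \left(- \frac{1}{92}\right) = \left(-78\right) \frac{1}{32} \left(- \frac{1}{92}\right) = \left(- \frac{39}{16}\right) \left(- \frac{1}{92}\right) = \frac{39}{1472} \approx 0.026495$)
$p = 0$ ($p = \sqrt{0} = 0$)
$n{\left(F,t \right)} = 0$ ($n{\left(F,t \right)} = 0^{2} = 0$)
$n{\left(-12,4 \right)} \left(-65\right) + C = 0 \left(-65\right) + \frac{39}{1472} = 0 + \frac{39}{1472} = \frac{39}{1472}$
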